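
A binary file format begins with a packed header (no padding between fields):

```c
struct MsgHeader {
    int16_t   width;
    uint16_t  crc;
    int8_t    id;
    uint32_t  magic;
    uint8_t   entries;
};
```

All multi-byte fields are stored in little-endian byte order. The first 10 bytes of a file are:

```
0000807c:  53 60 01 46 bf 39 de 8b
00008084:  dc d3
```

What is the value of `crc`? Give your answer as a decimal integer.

`crc` follows `width` (2 bytes), so it starts at byte offset 2 and occupies 2 bytes.
Bytes at offsets 2..3: 01 46.
Little-endian stores the least-significant byte at the lowest address.
Reassemble most-significant byte first: 46 01 → 0x4601.
0x4601 = 17921.

17921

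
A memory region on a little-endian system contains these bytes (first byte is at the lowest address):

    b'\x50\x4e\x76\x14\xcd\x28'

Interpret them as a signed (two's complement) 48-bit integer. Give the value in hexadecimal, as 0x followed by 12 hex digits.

Little-endian: lowest address holds the least-significant byte.
Reassemble most-significant byte first: 28 CD 14 76 4E 50 → 0x28CD14764E50.

0x28CD14764E50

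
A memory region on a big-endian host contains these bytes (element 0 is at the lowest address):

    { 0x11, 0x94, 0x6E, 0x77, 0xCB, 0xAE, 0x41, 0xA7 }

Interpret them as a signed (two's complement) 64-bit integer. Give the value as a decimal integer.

1266758855995310503

Big-endian stores the most-significant byte at the lowest address.
The bytes are already most-significant first: 0x11946E77CBAE41A7.
0x11946E77CBAE41A7 = 1266758855995310503.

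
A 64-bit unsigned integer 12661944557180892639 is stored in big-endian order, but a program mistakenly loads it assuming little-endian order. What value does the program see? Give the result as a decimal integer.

12661944557180892639 in 64-bit hexadecimal is 0xAFB8437D287535DF.
Stored big-endian, the bytes at ascending addresses are AF B8 43 7D 28 75 35 DF.
Read back as little-endian, the first byte is least significant, giving 0xDF3575287D43B8AF.
0xDF3575287D43B8AF = 16083890460984326319.

16083890460984326319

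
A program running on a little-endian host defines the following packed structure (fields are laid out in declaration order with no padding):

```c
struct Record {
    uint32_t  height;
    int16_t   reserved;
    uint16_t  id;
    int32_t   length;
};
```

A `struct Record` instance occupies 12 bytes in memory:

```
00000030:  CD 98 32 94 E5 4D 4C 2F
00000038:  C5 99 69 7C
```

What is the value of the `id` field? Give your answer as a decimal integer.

12108

`id` follows `height` (4 B), `reserved` (2 B), so it starts at offset 4 + 2 = 6 and occupies 2 bytes.
Bytes at offsets 6..7: 4C 2F.
In little-endian order the low byte comes first in memory.
Reassemble most-significant byte first: 2F 4C → 0x2F4C.
0x2F4C = 12108.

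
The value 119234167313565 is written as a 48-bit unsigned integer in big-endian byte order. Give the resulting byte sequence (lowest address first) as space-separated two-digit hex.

119234167313565 in hexadecimal, padded to 48 bits, is 0x6C715E30149D.
Split into bytes (most-significant first): 6C 71 5E 30 14 9D.
In big-endian order the high byte comes first in memory.
So the memory order matches the most-significant-first order: 6C 71 5E 30 14 9D.

6C 71 5E 30 14 9D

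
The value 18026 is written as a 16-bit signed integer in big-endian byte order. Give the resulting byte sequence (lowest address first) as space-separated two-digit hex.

46 6A

18026 in hexadecimal, padded to 16 bits, is 0x466A.
Split into bytes (most-significant first): 46 6A.
Big-endian: lowest address holds the most-significant byte.
So the memory order matches the most-significant-first order: 46 6A.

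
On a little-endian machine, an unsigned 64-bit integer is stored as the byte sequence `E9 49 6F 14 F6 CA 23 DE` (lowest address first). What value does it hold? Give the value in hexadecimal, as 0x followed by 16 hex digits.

0xDE23CAF6146F49E9

In little-endian order the low byte comes first in memory.
Reassemble most-significant byte first: DE 23 CA F6 14 6F 49 E9 → 0xDE23CAF6146F49E9.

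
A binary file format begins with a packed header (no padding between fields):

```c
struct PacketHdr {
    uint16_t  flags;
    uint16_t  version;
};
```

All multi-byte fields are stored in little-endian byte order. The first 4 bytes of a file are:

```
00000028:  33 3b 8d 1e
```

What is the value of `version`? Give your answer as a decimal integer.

7821

`version` follows `flags` (2 bytes), so it starts at byte offset 2 and occupies 2 bytes.
Bytes at offsets 2..3: 8D 1E.
Little-endian stores the least-significant byte at the lowest address.
Reassemble most-significant byte first: 1E 8D → 0x1E8D.
0x1E8D = 7821.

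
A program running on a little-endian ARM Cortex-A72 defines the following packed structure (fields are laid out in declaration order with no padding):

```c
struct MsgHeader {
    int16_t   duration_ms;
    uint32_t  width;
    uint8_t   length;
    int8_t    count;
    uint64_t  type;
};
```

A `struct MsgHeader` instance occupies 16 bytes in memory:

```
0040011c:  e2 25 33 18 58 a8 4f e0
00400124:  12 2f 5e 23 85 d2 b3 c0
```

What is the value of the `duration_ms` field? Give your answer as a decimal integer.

`duration_ms` is the first field, at byte offset 0, occupying 2 bytes.
Bytes at offsets 0..1: E2 25.
In little-endian order the low byte comes first in memory.
Reassemble most-significant byte first: 25 E2 → 0x25E2.
0x25E2 = 9698.

9698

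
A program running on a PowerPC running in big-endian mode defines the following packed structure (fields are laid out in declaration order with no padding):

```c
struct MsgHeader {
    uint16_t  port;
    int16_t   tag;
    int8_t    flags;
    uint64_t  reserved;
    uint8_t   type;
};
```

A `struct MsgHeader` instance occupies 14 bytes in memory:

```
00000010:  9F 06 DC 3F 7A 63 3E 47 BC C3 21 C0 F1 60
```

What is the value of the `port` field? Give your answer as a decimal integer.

`port` is the first field, at byte offset 0, occupying 2 bytes.
Bytes at offsets 0..1: 9F 06.
Big-endian stores the most-significant byte at the lowest address.
The bytes are already most-significant first: 0x9F06.
0x9F06 = 40710.

40710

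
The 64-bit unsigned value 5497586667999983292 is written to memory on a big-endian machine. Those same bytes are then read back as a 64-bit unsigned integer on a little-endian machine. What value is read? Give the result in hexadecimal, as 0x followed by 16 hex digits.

0xBCF60F74F2594B4C

5497586667999983292 in 64-bit hexadecimal is 0x4C4B59F2740FF6BC.
Stored big-endian, the bytes at ascending addresses are 4C 4B 59 F2 74 0F F6 BC.
Read back as little-endian, the first byte is least significant, giving 0xBCF60F74F2594B4C.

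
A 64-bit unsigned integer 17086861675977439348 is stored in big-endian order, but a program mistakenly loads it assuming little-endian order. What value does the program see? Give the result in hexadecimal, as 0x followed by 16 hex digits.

0x74F8DE0A2ABA20ED

17086861675977439348 in 64-bit hexadecimal is 0xED20BA2A0ADEF874.
Stored big-endian, the bytes at ascending addresses are ED 20 BA 2A 0A DE F8 74.
Read back as little-endian, the first byte is least significant, giving 0x74F8DE0A2ABA20ED.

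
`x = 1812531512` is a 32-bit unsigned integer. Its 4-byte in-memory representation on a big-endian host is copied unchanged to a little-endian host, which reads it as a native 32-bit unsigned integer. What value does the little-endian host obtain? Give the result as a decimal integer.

1812531512 in 32-bit hexadecimal is 0x6C090938.
Stored big-endian, the bytes at ascending addresses are 6C 09 09 38.
Read back as little-endian, the first byte is least significant, giving 0x3809096C.
0x3809096C = 940116332.

940116332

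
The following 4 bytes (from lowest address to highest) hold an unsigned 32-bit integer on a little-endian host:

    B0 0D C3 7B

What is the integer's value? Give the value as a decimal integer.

Little-endian stores the least-significant byte at the lowest address.
Reassemble most-significant byte first: 7B C3 0D B0 → 0x7BC30DB0.
0x7BC30DB0 = 2076380592.

2076380592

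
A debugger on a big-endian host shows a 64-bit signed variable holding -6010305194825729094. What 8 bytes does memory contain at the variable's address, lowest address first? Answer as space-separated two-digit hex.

Two's complement of -6010305194825729094 in 64 bits: 6010305194825729094 = 0x5368E4BB1145C446; invert → 0xAC971B44EEBA3BB9; add 1 → 0xAC971B44EEBA3BBA.
Split into bytes (most-significant first): AC 97 1B 44 EE BA 3B BA.
Big-endian: lowest address holds the most-significant byte.
So the memory order matches the most-significant-first order: AC 97 1B 44 EE BA 3B BA.

AC 97 1B 44 EE BA 3B BA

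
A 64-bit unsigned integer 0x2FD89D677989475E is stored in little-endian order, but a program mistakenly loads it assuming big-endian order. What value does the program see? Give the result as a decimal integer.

6793549717434128431

Stored little-endian, the bytes at ascending addresses are 5E 47 89 79 67 9D D8 2F.
Read back as big-endian, the last byte is least significant, giving 0x5E478979679DD82F.
0x5E478979679DD82F = 6793549717434128431.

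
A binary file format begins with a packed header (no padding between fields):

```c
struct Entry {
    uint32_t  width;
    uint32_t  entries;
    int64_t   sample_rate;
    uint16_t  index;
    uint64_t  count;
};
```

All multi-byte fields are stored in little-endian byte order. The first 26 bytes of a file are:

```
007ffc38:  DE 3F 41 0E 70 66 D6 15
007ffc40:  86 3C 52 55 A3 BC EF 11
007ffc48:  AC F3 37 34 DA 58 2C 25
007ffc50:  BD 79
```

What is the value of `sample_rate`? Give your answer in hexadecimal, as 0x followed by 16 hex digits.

`sample_rate` follows `width` (4 B), `entries` (4 B), so it starts at offset 4 + 4 = 8 and occupies 8 bytes.
Bytes at offsets 8..15: 86 3C 52 55 A3 BC EF 11.
Little-endian: lowest address holds the least-significant byte.
Reassemble most-significant byte first: 11 EF BC A3 55 52 3C 86 → 0x11EFBCA355523C86.

0x11EFBCA355523C86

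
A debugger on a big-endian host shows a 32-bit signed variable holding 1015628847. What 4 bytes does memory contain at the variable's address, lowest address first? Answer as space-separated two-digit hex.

1015628847 in hexadecimal, padded to 32 bits, is 0x3C89442F.
Split into bytes (most-significant first): 3C 89 44 2F.
In big-endian order the high byte comes first in memory.
So the memory order matches the most-significant-first order: 3C 89 44 2F.

3C 89 44 2F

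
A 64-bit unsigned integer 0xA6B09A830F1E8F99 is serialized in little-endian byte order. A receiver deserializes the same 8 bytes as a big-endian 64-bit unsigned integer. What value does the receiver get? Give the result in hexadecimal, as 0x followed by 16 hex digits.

Stored little-endian, the bytes at ascending addresses are 99 8F 1E 0F 83 9A B0 A6.
Read back as big-endian, the last byte is least significant, giving 0x998F1E0F839AB0A6.

0x998F1E0F839AB0A6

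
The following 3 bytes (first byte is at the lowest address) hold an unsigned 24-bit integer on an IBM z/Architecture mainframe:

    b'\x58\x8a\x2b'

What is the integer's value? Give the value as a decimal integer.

Big-endian: lowest address holds the most-significant byte.
The bytes are already most-significant first: 0x588A2B.
0x588A2B = 5802539.

5802539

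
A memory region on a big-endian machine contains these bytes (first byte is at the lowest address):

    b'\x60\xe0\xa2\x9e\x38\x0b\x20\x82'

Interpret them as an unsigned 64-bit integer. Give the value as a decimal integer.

6980758222853054594

Big-endian stores the most-significant byte at the lowest address.
The bytes are already most-significant first: 0x60E0A29E380B2082.
0x60E0A29E380B2082 = 6980758222853054594.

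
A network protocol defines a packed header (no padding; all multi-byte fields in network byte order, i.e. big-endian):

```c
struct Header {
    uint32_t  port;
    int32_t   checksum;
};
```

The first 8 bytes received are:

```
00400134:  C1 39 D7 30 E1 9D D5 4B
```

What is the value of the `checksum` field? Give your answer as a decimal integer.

-509749941

`checksum` follows `port` (4 bytes), so it starts at byte offset 4 and occupies 4 bytes.
Bytes at offsets 4..7: E1 9D D5 4B.
Big-endian stores the most-significant byte at the lowest address.
The bytes are already most-significant first: 0xE19DD54B.
Top bit is set, so as a signed 32-bit value this is 0xE19DD54B − 2^32 = -509749941.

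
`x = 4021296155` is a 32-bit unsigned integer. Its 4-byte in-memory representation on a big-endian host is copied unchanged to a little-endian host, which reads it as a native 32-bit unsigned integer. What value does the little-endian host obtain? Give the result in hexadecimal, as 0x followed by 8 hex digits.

0x1B1CB0EF

4021296155 in 32-bit hexadecimal is 0xEFB01C1B.
Stored big-endian, the bytes at ascending addresses are EF B0 1C 1B.
Read back as little-endian, the first byte is least significant, giving 0x1B1CB0EF.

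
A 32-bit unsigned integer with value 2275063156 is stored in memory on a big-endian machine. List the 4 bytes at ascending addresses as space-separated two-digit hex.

2275063156 in hexadecimal, padded to 32 bits, is 0x879AB574.
Split into bytes (most-significant first): 87 9A B5 74.
In big-endian order the high byte comes first in memory.
So the memory order matches the most-significant-first order: 87 9A B5 74.

87 9A B5 74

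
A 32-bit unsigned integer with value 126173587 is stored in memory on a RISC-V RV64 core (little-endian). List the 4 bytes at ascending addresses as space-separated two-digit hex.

126173587 in hexadecimal, padded to 32 bits, is 0x07854193.
Split into bytes (most-significant first): 07 85 41 93.
Little-endian: lowest address holds the least-significant byte.
So at ascending addresses the bytes are 93 41 85 07.

93 41 85 07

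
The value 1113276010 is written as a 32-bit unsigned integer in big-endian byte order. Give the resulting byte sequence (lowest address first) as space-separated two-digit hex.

42 5B 3E 6A

1113276010 in hexadecimal, padded to 32 bits, is 0x425B3E6A.
Split into bytes (most-significant first): 42 5B 3E 6A.
In big-endian order the high byte comes first in memory.
So the memory order matches the most-significant-first order: 42 5B 3E 6A.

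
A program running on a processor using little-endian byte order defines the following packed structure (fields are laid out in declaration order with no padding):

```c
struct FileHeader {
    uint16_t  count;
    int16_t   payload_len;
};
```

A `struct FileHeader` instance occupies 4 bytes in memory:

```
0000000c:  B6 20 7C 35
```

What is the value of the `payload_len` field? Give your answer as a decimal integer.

13692

`payload_len` follows `count` (2 bytes), so it starts at byte offset 2 and occupies 2 bytes.
Bytes at offsets 2..3: 7C 35.
Little-endian: lowest address holds the least-significant byte.
Reassemble most-significant byte first: 35 7C → 0x357C.
0x357C = 13692.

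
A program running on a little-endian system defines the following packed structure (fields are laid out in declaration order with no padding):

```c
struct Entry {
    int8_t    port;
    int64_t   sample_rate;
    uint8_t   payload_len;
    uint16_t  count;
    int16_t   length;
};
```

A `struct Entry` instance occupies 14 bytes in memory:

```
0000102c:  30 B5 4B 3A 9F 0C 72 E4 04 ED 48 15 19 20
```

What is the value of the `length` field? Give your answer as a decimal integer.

`length` follows `port` (1 B), `sample_rate` (8 B), `payload_len` (1 B), `count` (2 B), so it starts at offset 1 + 8 + 1 + 2 = 12 and occupies 2 bytes.
Bytes at offsets 12..13: 19 20.
Little-endian: lowest address holds the least-significant byte.
Reassemble most-significant byte first: 20 19 → 0x2019.
0x2019 = 8217.

8217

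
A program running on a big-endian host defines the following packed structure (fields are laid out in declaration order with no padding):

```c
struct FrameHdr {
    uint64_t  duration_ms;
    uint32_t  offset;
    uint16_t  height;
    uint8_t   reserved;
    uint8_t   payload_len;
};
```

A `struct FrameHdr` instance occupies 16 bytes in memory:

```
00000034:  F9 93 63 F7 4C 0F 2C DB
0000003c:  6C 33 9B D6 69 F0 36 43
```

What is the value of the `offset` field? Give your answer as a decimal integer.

1815321558

`offset` follows `duration_ms` (8 bytes), so it starts at byte offset 8 and occupies 4 bytes.
Bytes at offsets 8..11: 6C 33 9B D6.
In big-endian order the high byte comes first in memory.
The bytes are already most-significant first: 0x6C339BD6.
0x6C339BD6 = 1815321558.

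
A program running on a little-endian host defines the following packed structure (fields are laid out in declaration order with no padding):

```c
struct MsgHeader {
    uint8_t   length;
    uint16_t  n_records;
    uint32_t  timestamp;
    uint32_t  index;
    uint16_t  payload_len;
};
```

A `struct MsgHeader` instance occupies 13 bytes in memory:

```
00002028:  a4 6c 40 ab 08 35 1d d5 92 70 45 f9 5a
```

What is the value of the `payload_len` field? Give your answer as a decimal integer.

23289

`payload_len` follows `length` (1 B), `n_records` (2 B), `timestamp` (4 B), `index` (4 B), so it starts at offset 1 + 2 + 4 + 4 = 11 and occupies 2 bytes.
Bytes at offsets 11..12: F9 5A.
Little-endian stores the least-significant byte at the lowest address.
Reassemble most-significant byte first: 5A F9 → 0x5AF9.
0x5AF9 = 23289.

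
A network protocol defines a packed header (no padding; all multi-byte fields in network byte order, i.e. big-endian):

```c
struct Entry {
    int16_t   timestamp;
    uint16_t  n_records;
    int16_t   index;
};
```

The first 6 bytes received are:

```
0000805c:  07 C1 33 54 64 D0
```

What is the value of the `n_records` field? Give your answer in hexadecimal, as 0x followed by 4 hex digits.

0x3354

`n_records` follows `timestamp` (2 bytes), so it starts at byte offset 2 and occupies 2 bytes.
Bytes at offsets 2..3: 33 54.
Big-endian: lowest address holds the most-significant byte.
The bytes are already most-significant first: 0x3354.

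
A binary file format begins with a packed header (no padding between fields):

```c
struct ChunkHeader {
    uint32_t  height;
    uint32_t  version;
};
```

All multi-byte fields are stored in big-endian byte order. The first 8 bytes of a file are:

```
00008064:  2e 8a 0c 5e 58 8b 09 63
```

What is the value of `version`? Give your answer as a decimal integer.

1485506915

`version` follows `height` (4 bytes), so it starts at byte offset 4 and occupies 4 bytes.
Bytes at offsets 4..7: 58 8B 09 63.
Big-endian stores the most-significant byte at the lowest address.
The bytes are already most-significant first: 0x588B0963.
0x588B0963 = 1485506915.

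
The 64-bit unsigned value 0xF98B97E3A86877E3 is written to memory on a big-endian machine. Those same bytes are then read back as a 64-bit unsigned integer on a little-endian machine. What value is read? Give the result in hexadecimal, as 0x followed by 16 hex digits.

Stored big-endian, the bytes at ascending addresses are F9 8B 97 E3 A8 68 77 E3.
Read back as little-endian, the first byte is least significant, giving 0xE37768A8E3978BF9.

0xE37768A8E3978BF9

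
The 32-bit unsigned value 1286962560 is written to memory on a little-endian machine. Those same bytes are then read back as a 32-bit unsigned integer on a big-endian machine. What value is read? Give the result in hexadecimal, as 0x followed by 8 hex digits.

1286962560 in 32-bit hexadecimal is 0x4CB57D80.
Stored little-endian, the bytes at ascending addresses are 80 7D B5 4C.
Read back as big-endian, the last byte is least significant, giving 0x807DB54C.

0x807DB54C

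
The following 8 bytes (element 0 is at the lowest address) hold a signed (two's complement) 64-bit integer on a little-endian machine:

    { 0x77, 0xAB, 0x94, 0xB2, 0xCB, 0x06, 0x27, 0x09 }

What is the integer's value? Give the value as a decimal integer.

Little-endian stores the least-significant byte at the lowest address.
Reassemble most-significant byte first: 09 27 06 CB B2 94 AB 77 → 0x092706CBB294AB77.
0x092706CBB294AB77 = 659503342377282423.

659503342377282423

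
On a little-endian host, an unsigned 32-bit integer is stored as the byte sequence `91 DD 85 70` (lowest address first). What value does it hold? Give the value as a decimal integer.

Little-endian stores the least-significant byte at the lowest address.
Reassemble most-significant byte first: 70 85 DD 91 → 0x7085DD91.
0x7085DD91 = 1887821201.

1887821201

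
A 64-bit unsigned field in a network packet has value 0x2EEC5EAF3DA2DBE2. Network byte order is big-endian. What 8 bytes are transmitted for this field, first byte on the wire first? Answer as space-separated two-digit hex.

2E EC 5E AF 3D A2 DB E2

Split into bytes (most-significant first): 2E EC 5E AF 3D A2 DB E2.
Big-endian: lowest address holds the most-significant byte.
So the memory order matches the most-significant-first order: 2E EC 5E AF 3D A2 DB E2.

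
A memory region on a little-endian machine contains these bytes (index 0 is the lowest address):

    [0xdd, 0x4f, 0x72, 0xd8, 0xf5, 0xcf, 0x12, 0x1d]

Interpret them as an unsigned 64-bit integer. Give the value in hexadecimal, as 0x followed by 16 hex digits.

Little-endian stores the least-significant byte at the lowest address.
Reassemble most-significant byte first: 1D 12 CF F5 D8 72 4F DD → 0x1D12CFF5D8724FDD.

0x1D12CFF5D8724FDD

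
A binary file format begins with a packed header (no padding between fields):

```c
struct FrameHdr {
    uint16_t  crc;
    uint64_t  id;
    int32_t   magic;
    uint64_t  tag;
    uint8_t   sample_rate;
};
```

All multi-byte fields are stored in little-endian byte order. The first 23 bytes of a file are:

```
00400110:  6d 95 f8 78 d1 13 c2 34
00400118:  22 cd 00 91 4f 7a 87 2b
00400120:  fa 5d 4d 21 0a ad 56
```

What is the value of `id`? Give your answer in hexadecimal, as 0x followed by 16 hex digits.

`id` follows `crc` (2 bytes), so it starts at byte offset 2 and occupies 8 bytes.
Bytes at offsets 2..9: F8 78 D1 13 C2 34 22 CD.
In little-endian order the low byte comes first in memory.
Reassemble most-significant byte first: CD 22 34 C2 13 D1 78 F8 → 0xCD2234C213D178F8.

0xCD2234C213D178F8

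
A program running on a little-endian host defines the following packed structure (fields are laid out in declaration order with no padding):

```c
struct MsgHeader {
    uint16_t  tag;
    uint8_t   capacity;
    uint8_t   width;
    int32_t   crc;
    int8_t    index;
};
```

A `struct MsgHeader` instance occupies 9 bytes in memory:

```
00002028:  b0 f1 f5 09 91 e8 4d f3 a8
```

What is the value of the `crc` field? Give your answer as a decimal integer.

`crc` follows `tag` (2 B), `capacity` (1 B), `width` (1 B), so it starts at offset 2 + 1 + 1 = 4 and occupies 4 bytes.
Bytes at offsets 4..7: 91 E8 4D F3.
In little-endian order the low byte comes first in memory.
Reassemble most-significant byte first: F3 4D E8 91 → 0xF34DE891.
Top bit is set, so as a signed 32-bit value this is 0xF34DE891 − 2^32 = -212997999.

-212997999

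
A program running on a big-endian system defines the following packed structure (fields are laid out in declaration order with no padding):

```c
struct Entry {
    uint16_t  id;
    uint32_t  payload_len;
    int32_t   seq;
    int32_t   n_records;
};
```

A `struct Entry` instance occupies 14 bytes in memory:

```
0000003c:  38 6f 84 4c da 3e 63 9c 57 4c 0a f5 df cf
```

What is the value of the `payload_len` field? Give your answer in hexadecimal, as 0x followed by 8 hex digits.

`payload_len` follows `id` (2 bytes), so it starts at byte offset 2 and occupies 4 bytes.
Bytes at offsets 2..5: 84 4C DA 3E.
In big-endian order the high byte comes first in memory.
The bytes are already most-significant first: 0x844CDA3E.

0x844CDA3E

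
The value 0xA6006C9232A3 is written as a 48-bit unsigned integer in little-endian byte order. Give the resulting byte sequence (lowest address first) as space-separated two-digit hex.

Split into bytes (most-significant first): A6 00 6C 92 32 A3.
In little-endian order the low byte comes first in memory.
So at ascending addresses the bytes are A3 32 92 6C 00 A6.

A3 32 92 6C 00 A6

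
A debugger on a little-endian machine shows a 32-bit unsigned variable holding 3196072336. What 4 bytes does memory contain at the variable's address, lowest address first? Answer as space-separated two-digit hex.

90 31 80 BE

3196072336 in hexadecimal, padded to 32 bits, is 0xBE803190.
Split into bytes (most-significant first): BE 80 31 90.
Little-endian stores the least-significant byte at the lowest address.
So at ascending addresses the bytes are 90 31 80 BE.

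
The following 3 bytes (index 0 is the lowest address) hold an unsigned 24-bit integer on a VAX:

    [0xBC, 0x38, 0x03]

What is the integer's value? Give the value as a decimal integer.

211132

In little-endian order the low byte comes first in memory.
Reassemble most-significant byte first: 03 38 BC → 0x0338BC.
0x0338BC = 211132.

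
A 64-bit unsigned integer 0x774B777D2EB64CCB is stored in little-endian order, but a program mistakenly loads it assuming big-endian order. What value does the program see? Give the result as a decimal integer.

14649283998719101815

Stored little-endian, the bytes at ascending addresses are CB 4C B6 2E 7D 77 4B 77.
Read back as big-endian, the last byte is least significant, giving 0xCB4CB62E7D774B77.
0xCB4CB62E7D774B77 = 14649283998719101815.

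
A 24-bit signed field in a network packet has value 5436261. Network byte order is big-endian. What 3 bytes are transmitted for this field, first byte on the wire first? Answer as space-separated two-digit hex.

52 F3 65

5436261 in hexadecimal, padded to 24 bits, is 0x52F365.
Split into bytes (most-significant first): 52 F3 65.
Big-endian: lowest address holds the most-significant byte.
So the memory order matches the most-significant-first order: 52 F3 65.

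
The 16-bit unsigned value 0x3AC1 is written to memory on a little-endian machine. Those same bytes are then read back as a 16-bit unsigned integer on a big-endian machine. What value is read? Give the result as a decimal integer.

Stored little-endian, the bytes at ascending addresses are C1 3A.
Read back as big-endian, the last byte is least significant, giving 0xC13A.
0xC13A = 49466.

49466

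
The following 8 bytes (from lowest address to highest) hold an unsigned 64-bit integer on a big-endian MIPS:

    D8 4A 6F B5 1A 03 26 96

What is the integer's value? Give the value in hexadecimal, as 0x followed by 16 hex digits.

0xD84A6FB51A032696

In big-endian order the high byte comes first in memory.
The bytes are already most-significant first: 0xD84A6FB51A032696.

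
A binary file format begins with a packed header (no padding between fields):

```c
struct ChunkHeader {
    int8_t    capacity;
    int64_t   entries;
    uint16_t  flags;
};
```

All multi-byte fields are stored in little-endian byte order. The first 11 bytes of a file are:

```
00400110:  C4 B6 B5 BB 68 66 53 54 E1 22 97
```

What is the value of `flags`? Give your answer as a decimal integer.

38690

`flags` follows `capacity` (1 B), `entries` (8 B), so it starts at offset 1 + 8 = 9 and occupies 2 bytes.
Bytes at offsets 9..10: 22 97.
In little-endian order the low byte comes first in memory.
Reassemble most-significant byte first: 97 22 → 0x9722.
0x9722 = 38690.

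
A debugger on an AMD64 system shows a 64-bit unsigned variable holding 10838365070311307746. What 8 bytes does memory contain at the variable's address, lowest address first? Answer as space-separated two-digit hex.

E2 39 E8 79 9B 9B 69 96

10838365070311307746 in hexadecimal, padded to 64 bits, is 0x96699B9B79E839E2.
Split into bytes (most-significant first): 96 69 9B 9B 79 E8 39 E2.
In little-endian order the low byte comes first in memory.
So at ascending addresses the bytes are E2 39 E8 79 9B 9B 69 96.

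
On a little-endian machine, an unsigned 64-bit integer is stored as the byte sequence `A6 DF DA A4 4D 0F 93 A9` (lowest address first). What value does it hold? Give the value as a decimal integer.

In little-endian order the low byte comes first in memory.
Reassemble most-significant byte first: A9 93 0F 4D A4 DA DF A6 → 0xA9930F4DA4DADFA6.
0xA9930F4DA4DADFA6 = 12219127040138993574.

12219127040138993574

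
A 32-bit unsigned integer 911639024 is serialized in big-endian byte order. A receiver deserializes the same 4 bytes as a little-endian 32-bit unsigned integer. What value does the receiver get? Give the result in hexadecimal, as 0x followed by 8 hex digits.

0xF0815636

911639024 in 32-bit hexadecimal is 0x365681F0.
Stored big-endian, the bytes at ascending addresses are 36 56 81 F0.
Read back as little-endian, the first byte is least significant, giving 0xF0815636.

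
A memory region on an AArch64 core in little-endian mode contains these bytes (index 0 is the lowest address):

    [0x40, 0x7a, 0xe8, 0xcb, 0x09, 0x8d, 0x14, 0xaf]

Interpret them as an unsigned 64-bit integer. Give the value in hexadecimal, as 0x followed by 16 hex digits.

0xAF148D09CBE87A40

Little-endian: lowest address holds the least-significant byte.
Reassemble most-significant byte first: AF 14 8D 09 CB E8 7A 40 → 0xAF148D09CBE87A40.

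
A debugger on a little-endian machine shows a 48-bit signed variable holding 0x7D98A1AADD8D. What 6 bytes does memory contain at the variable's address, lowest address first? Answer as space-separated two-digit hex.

Split into bytes (most-significant first): 7D 98 A1 AA DD 8D.
Little-endian: lowest address holds the least-significant byte.
So at ascending addresses the bytes are 8D DD AA A1 98 7D.

8D DD AA A1 98 7D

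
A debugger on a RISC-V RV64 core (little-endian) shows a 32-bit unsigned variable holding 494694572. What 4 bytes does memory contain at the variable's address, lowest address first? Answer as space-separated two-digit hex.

494694572 in hexadecimal, padded to 32 bits, is 0x1D7C70AC.
Split into bytes (most-significant first): 1D 7C 70 AC.
In little-endian order the low byte comes first in memory.
So at ascending addresses the bytes are AC 70 7C 1D.

AC 70 7C 1D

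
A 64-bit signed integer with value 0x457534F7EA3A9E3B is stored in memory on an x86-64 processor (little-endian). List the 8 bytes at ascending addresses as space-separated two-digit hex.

3B 9E 3A EA F7 34 75 45

Split into bytes (most-significant first): 45 75 34 F7 EA 3A 9E 3B.
In little-endian order the low byte comes first in memory.
So at ascending addresses the bytes are 3B 9E 3A EA F7 34 75 45.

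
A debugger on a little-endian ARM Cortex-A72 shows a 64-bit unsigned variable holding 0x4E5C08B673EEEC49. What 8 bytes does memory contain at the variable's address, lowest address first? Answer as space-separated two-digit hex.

Split into bytes (most-significant first): 4E 5C 08 B6 73 EE EC 49.
Little-endian stores the least-significant byte at the lowest address.
So at ascending addresses the bytes are 49 EC EE 73 B6 08 5C 4E.

49 EC EE 73 B6 08 5C 4E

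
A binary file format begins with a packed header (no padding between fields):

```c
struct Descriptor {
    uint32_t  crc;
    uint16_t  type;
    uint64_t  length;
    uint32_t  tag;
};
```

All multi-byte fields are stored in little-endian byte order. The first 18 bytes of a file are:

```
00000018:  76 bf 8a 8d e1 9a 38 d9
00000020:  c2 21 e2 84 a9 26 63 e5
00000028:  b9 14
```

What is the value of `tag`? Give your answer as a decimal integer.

`tag` follows `crc` (4 B), `type` (2 B), `length` (8 B), so it starts at offset 4 + 2 + 8 = 14 and occupies 4 bytes.
Bytes at offsets 14..17: 63 E5 B9 14.
In little-endian order the low byte comes first in memory.
Reassemble most-significant byte first: 14 B9 E5 63 → 0x14B9E563.
0x14B9E563 = 347727203.

347727203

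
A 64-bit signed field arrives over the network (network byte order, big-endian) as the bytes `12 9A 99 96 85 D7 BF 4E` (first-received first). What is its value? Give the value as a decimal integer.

1340552710865796942

Big-endian: lowest address holds the most-significant byte.
The bytes are already most-significant first: 0x129A999685D7BF4E.
0x129A999685D7BF4E = 1340552710865796942.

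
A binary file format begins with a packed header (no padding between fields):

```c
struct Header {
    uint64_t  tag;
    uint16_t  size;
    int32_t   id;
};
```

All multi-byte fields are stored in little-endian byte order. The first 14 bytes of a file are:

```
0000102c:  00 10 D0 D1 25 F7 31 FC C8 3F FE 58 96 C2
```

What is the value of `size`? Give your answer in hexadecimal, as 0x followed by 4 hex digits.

`size` follows `tag` (8 bytes), so it starts at byte offset 8 and occupies 2 bytes.
Bytes at offsets 8..9: C8 3F.
In little-endian order the low byte comes first in memory.
Reassemble most-significant byte first: 3F C8 → 0x3FC8.

0x3FC8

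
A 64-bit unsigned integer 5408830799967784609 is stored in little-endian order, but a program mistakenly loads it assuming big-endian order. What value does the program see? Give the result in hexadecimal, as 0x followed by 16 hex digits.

5408830799967784609 in 64-bit hexadecimal is 0x4B1006F492458EA1.
Stored little-endian, the bytes at ascending addresses are A1 8E 45 92 F4 06 10 4B.
Read back as big-endian, the last byte is least significant, giving 0xA18E4592F406104B.

0xA18E4592F406104B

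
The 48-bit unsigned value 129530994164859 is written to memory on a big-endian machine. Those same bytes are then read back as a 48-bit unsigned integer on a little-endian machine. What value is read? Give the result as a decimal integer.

135260965228149

129530994164859 in 48-bit hexadecimal is 0x75CEC8E5047B.
Stored big-endian, the bytes at ascending addresses are 75 CE C8 E5 04 7B.
Read back as little-endian, the first byte is least significant, giving 0x7B04E5C8CE75.
0x7B04E5C8CE75 = 135260965228149.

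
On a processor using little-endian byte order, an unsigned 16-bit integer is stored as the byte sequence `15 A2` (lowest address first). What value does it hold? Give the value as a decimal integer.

Little-endian stores the least-significant byte at the lowest address.
Reassemble most-significant byte first: A2 15 → 0xA215.
0xA215 = 41493.

41493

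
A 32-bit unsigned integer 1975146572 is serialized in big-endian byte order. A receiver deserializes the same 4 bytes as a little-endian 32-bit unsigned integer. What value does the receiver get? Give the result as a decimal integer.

1975146572 in 32-bit hexadecimal is 0x75BA584C.
Stored big-endian, the bytes at ascending addresses are 75 BA 58 4C.
Read back as little-endian, the first byte is least significant, giving 0x4C58BA75.
0x4C58BA75 = 1280883317.

1280883317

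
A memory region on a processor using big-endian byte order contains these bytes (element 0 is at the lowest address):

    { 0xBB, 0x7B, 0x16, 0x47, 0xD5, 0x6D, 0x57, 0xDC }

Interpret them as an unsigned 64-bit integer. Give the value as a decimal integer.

Big-endian stores the most-significant byte at the lowest address.
The bytes are already most-significant first: 0xBB7B1647D56D57DC.
0xBB7B1647D56D57DC = 13509416005007136732.

13509416005007136732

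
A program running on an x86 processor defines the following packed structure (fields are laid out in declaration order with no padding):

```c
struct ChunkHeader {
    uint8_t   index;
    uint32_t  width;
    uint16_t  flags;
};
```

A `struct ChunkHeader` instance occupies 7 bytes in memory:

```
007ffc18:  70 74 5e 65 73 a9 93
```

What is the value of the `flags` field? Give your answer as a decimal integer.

37801

`flags` follows `index` (1 B), `width` (4 B), so it starts at offset 1 + 4 = 5 and occupies 2 bytes.
Bytes at offsets 5..6: A9 93.
Little-endian stores the least-significant byte at the lowest address.
Reassemble most-significant byte first: 93 A9 → 0x93A9.
0x93A9 = 37801.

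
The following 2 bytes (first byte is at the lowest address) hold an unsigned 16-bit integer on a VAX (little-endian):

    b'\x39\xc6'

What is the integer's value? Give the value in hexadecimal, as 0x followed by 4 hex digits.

0xC639

Little-endian stores the least-significant byte at the lowest address.
Reassemble most-significant byte first: C6 39 → 0xC639.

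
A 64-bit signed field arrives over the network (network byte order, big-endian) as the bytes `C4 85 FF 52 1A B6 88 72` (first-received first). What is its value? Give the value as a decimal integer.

-4285738742272587662

Big-endian stores the most-significant byte at the lowest address.
The bytes are already most-significant first: 0xC485FF521AB68872.
Top bit is set, so as a signed 64-bit value this is 0xC485FF521AB68872 − 2^64 = -4285738742272587662.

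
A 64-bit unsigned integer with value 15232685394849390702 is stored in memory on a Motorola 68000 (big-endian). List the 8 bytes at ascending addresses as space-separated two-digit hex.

15232685394849390702 in hexadecimal, padded to 64 bits, is 0xD3655EA90F47606E.
Split into bytes (most-significant first): D3 65 5E A9 0F 47 60 6E.
In big-endian order the high byte comes first in memory.
So the memory order matches the most-significant-first order: D3 65 5E A9 0F 47 60 6E.

D3 65 5E A9 0F 47 60 6E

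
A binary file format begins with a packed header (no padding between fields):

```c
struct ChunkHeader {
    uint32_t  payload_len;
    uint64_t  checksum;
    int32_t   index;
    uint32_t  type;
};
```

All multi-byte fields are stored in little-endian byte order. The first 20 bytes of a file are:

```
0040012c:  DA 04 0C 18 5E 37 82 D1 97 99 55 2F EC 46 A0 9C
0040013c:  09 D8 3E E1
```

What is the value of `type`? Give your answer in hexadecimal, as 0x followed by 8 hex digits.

`type` follows `payload_len` (4 B), `checksum` (8 B), `index` (4 B), so it starts at offset 4 + 8 + 4 = 16 and occupies 4 bytes.
Bytes at offsets 16..19: 09 D8 3E E1.
Little-endian: lowest address holds the least-significant byte.
Reassemble most-significant byte first: E1 3E D8 09 → 0xE13ED809.

0xE13ED809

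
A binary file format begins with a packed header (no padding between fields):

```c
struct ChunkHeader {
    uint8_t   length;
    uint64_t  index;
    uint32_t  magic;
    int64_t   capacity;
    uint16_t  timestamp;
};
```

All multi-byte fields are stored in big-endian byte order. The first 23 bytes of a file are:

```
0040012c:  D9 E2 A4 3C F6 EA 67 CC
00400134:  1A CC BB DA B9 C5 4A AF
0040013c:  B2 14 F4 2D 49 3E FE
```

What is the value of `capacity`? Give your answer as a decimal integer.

-4230375720570573495

`capacity` follows `length` (1 B), `index` (8 B), `magic` (4 B), so it starts at offset 1 + 8 + 4 = 13 and occupies 8 bytes.
Bytes at offsets 13..20: C5 4A AF B2 14 F4 2D 49.
Big-endian stores the most-significant byte at the lowest address.
The bytes are already most-significant first: 0xC54AAFB214F42D49.
Top bit is set, so as a signed 64-bit value this is 0xC54AAFB214F42D49 − 2^64 = -4230375720570573495.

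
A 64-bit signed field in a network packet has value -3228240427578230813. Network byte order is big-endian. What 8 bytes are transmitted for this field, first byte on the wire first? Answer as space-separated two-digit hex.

Two's complement of -3228240427578230813 in 64 bits: 3228240427578230813 = 0x2CCD03909F5B081D; invert → 0xD332FC6F60A4F7E2; add 1 → 0xD332FC6F60A4F7E3.
Split into bytes (most-significant first): D3 32 FC 6F 60 A4 F7 E3.
In big-endian order the high byte comes first in memory.
So the memory order matches the most-significant-first order: D3 32 FC 6F 60 A4 F7 E3.

D3 32 FC 6F 60 A4 F7 E3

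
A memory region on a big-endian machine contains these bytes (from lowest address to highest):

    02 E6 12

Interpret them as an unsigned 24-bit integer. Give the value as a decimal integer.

Big-endian stores the most-significant byte at the lowest address.
The bytes are already most-significant first: 0x02E612.
0x02E612 = 189970.

189970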